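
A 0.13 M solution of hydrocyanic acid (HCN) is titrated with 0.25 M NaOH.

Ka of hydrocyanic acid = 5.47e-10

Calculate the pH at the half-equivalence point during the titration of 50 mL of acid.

At half-equivalence [HA] = [A⁻], so Henderson-Hasselbalch gives pH = pKa = -log(5.47e-10) = 9.26.

pH = pKa = 9.26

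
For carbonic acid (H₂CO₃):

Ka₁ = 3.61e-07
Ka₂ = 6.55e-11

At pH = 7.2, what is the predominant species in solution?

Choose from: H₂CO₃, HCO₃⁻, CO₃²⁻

pKa₁ = 6.44, pKa₂ = 10.18. For a polyprotic acid the predominant species crosses at each pKa: below pKa_n the protonated form dominates, above it the deprotonated form does. At pH = 7.2, the predominant species is HCO₃⁻.

HCO₃⁻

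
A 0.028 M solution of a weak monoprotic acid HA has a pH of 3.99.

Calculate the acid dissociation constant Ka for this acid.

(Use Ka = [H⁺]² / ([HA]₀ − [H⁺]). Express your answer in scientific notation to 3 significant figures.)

[H⁺] = 10^(−pH) = 10^(−3.99) = 1.023e-04 M. For HA ⇌ H⁺ + A⁻, Ka = [H⁺][A⁻]/[HA] = [H⁺]² / ([HA]₀ − [H⁺]) = (1.023e-04)² / (0.028 − 1.023e-04) = 3.75e-07.

K_a = 3.75e-07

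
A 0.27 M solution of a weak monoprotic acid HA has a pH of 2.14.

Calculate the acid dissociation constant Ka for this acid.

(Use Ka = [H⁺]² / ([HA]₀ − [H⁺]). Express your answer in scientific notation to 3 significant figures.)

[H⁺] = 10^(−pH) = 10^(−2.14) = 7.244e-03 M. For HA ⇌ H⁺ + A⁻, Ka = [H⁺][A⁻]/[HA] = [H⁺]² / ([HA]₀ − [H⁺]) = (7.244e-03)² / (0.27 − 7.244e-03) = 2.00e-04.

K_a = 2.00e-04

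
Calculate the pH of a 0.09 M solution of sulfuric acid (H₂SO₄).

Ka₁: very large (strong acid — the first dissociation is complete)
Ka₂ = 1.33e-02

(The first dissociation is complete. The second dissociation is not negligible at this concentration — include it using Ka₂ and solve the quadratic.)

First dissociation is complete: [H⁺]₀ = [HSO₄⁻]₀ = C = 0.09 M. Second dissociation HSO₄⁻ ⇌ H⁺ + SO₄²⁻: let x = [SO₄²⁻]. Ka₂ = (C + x)·x / (C − x) = 1.33e-02 → x² + (C + Ka₂)·x − Ka₂·C = 0 → x² + 0.10330·x − 1.197e-03 = 0. x = (−0.10330 + √(0.10330² + 4 × 1.197e-03)) / 2 = 1.0517e-02 M. [H⁺] = C + x = 0.09 + 1.0517e-02 = 1.0052e-01 M. pH = -log(1.0052e-01) = 1.00.

pH = 1.00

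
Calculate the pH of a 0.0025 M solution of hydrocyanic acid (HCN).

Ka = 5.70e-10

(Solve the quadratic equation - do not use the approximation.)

x² + Ka×x - Ka×C = 0. Using quadratic formula: [H⁺] = 1.1934e-06

pH = 5.92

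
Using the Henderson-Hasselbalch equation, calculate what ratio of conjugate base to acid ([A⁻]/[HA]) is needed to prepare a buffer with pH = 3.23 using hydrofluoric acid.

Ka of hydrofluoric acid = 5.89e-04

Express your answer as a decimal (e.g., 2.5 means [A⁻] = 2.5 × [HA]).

pKa = -log(5.89e-04) = 3.2299. pH = pKa + log([A⁻]/[HA]), so log([A⁻]/[HA]) = pH − pKa = 3.23 − 3.2299 = 0.0001. [A⁻]/[HA] = 10^(0.0001) = 1.00

[A⁻]/[HA] = 1.00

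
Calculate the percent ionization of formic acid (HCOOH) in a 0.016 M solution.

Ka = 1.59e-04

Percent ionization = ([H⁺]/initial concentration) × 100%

Using Ka equilibrium: x² + Ka×x - Ka×C = 0. Solving: [H⁺] = 1.5175e-03. Percent = (1.5175e-03/0.016) × 100

Percent ionization = 9.48%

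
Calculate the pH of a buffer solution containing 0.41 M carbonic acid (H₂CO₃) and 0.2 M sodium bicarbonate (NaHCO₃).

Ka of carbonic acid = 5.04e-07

pKa = -log(5.04e-07) = 6.30. pH = pKa + log([A⁻]/[HA]) = 6.30 + log(0.2/0.41)

pH = 5.99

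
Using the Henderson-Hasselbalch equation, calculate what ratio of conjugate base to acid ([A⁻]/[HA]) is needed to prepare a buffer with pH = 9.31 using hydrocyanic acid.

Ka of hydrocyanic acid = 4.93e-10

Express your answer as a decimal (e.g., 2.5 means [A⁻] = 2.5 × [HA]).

pKa = -log(4.93e-10) = 9.3072. pH = pKa + log([A⁻]/[HA]), so log([A⁻]/[HA]) = pH − pKa = 9.31 − 9.3072 = 0.0028. [A⁻]/[HA] = 10^(0.0028) = 1.01

[A⁻]/[HA] = 1.01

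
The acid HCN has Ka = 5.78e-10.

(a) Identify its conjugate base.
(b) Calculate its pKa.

(a) The conjugate base is formed by removing one H⁺ from HCN, giving CN⁻. (b) pKa = -log(Ka) = -log(5.78e-10) = 9.24.

Conjugate base: CN⁻; pK_a = 9.24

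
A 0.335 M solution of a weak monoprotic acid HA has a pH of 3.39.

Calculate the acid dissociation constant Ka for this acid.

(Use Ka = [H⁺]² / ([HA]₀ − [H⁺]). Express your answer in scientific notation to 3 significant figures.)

[H⁺] = 10^(−pH) = 10^(−3.39) = 4.074e-04 M. For HA ⇌ H⁺ + A⁻, Ka = [H⁺][A⁻]/[HA] = [H⁺]² / ([HA]₀ − [H⁺]) = (4.074e-04)² / (0.335 − 4.074e-04) = 4.96e-07.

K_a = 4.96e-07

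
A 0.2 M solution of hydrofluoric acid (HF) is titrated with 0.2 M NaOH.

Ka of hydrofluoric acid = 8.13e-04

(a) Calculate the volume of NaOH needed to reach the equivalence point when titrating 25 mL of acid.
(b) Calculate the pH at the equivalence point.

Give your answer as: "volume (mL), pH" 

moles acid = 0.2 × 25/1000 = 0.005 mol; V_base = moles/0.2 × 1000 = 25.0 mL. At equivalence only the conjugate base is present: [A⁻] = 0.005/0.050 = 1.0000e-01 M. Kb = Kw/Ka = 1.23e-11; [OH⁻] = √(Kb × [A⁻]) = 1.1091e-06; pOH = 5.96; pH = 14 - pOH = 8.04.

V = 25.0 mL, pH = 8.04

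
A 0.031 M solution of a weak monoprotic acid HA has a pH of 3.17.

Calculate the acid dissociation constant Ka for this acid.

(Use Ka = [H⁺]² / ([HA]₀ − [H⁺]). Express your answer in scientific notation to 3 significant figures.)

[H⁺] = 10^(−pH) = 10^(−3.17) = 6.761e-04 M. For HA ⇌ H⁺ + A⁻, Ka = [H⁺][A⁻]/[HA] = [H⁺]² / ([HA]₀ − [H⁺]) = (6.761e-04)² / (0.031 − 6.761e-04) = 1.51e-05.

K_a = 1.51e-05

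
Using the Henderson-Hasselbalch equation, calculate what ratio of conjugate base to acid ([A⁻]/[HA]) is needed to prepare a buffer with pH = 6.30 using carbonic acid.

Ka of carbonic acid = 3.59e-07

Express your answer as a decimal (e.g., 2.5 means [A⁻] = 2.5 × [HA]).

pKa = -log(3.59e-07) = 6.4449. pH = pKa + log([A⁻]/[HA]), so log([A⁻]/[HA]) = pH − pKa = 6.30 − 6.4449 = -0.1449. [A⁻]/[HA] = 10^(-0.1449) = 0.716

[A⁻]/[HA] = 0.716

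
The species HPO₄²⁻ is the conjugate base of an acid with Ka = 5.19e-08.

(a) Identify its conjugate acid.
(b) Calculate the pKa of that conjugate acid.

(a) The conjugate acid is formed by adding one H⁺ to HPO₄²⁻, giving H₂PO₄⁻. (b) pKa = -log(Ka) = -log(5.19e-08) = 7.28.

Conjugate acid: H₂PO₄⁻; pK_a = 7.28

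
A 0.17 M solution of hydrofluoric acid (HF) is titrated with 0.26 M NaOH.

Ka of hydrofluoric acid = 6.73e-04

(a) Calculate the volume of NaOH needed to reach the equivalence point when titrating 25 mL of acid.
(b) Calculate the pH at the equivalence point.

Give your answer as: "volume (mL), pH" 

moles acid = 0.17 × 25/1000 = 0.00425 mol; V_base = moles/0.26 × 1000 = 16.3 mL. At equivalence only the conjugate base is present: [A⁻] = 0.00425/0.041 = 1.0279e-01 M. Kb = Kw/Ka = 1.49e-11; [OH⁻] = √(Kb × [A⁻]) = 1.2359e-06; pOH = 5.91; pH = 14 - pOH = 8.09.

V = 16.3 mL, pH = 8.09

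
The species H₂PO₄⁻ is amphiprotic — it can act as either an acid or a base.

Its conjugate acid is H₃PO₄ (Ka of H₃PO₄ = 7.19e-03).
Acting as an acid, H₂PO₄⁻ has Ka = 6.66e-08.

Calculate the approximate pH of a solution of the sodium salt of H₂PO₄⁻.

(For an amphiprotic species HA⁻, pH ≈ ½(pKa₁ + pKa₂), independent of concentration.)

pKa₁ = -log(7.19e-03) = 2.14; pKa₂ = -log(6.66e-08) = 7.18. For an amphiprotic species, pH ≈ ½(pKa₁ + pKa₂) = ½(2.14 + 7.18) = 4.66.

pH = 4.66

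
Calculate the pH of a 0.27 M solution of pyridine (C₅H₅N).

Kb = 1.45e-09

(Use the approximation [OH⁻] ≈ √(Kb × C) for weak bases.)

[OH⁻] = √(Kb × C) = √(1.45e-09 × 0.27) = 1.9786e-05. pOH = 4.70, pH = 14 - pOH

pH = 9.30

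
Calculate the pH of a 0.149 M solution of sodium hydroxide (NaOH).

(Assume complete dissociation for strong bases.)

[OH⁻] = 0.149 M for strong base. pOH = -log[OH⁻] = 0.83, pH = 14 - pOH

pH = 13.17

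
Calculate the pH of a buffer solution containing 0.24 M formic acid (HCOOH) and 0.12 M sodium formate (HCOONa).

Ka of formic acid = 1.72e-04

pKa = -log(1.72e-04) = 3.76. pH = pKa + log([A⁻]/[HA]) = 3.76 + log(0.12/0.24)

pH = 3.46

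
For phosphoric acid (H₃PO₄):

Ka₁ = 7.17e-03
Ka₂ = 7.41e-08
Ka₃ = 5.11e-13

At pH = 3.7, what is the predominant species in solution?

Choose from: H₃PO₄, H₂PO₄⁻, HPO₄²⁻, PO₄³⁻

pKa₁ = 2.14, pKa₂ = 7.13, pKa₃ = 12.29. For a polyprotic acid the predominant species crosses at each pKa: below pKa_n the protonated form dominates, above it the deprotonated form does. At pH = 3.7, the predominant species is H₂PO₄⁻.

H₂PO₄⁻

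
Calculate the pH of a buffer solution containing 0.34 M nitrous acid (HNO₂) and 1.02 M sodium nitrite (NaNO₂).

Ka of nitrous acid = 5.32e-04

pKa = -log(5.32e-04) = 3.27. pH = pKa + log([A⁻]/[HA]) = 3.27 + log(1.02/0.34)

pH = 3.75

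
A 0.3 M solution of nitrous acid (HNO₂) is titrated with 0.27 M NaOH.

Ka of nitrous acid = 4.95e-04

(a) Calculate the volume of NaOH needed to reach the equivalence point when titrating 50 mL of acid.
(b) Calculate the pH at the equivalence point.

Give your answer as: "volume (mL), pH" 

moles acid = 0.3 × 50/1000 = 0.015 mol; V_base = moles/0.27 × 1000 = 55.6 mL. At equivalence only the conjugate base is present: [A⁻] = 0.015/0.106 = 1.4211e-01 M. Kb = Kw/Ka = 2.02e-11; [OH⁻] = √(Kb × [A⁻]) = 1.6943e-06; pOH = 5.77; pH = 14 - pOH = 8.23.

V = 55.6 mL, pH = 8.23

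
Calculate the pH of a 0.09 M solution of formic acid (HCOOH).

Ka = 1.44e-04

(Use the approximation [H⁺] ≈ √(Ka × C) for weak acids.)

[H⁺] = √(Ka × C) = √(1.44e-04 × 0.09) = 3.6000e-03. pH = -log(3.6000e-03)

pH = 2.44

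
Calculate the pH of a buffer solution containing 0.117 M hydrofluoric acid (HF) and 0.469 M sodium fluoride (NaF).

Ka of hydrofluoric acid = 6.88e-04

pKa = -log(6.88e-04) = 3.16. pH = pKa + log([A⁻]/[HA]) = 3.16 + log(0.469/0.117)

pH = 3.77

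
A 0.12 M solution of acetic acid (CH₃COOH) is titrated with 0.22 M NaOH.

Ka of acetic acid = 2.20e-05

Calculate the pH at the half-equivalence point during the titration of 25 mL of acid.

At half-equivalence [HA] = [A⁻], so Henderson-Hasselbalch gives pH = pKa = -log(2.20e-05) = 4.66.

pH = pKa = 4.66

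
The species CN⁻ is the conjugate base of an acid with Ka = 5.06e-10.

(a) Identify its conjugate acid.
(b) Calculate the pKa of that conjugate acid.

(a) The conjugate acid is formed by adding one H⁺ to CN⁻, giving HCN. (b) pKa = -log(Ka) = -log(5.06e-10) = 9.30.

Conjugate acid: HCN; pK_a = 9.30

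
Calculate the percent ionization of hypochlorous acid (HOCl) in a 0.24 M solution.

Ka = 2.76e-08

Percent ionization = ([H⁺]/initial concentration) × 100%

Using Ka equilibrium: x² + Ka×x - Ka×C = 0. Solving: [H⁺] = 8.1374e-05. Percent = (8.1374e-05/0.24) × 100

Percent ionization = 0.0339%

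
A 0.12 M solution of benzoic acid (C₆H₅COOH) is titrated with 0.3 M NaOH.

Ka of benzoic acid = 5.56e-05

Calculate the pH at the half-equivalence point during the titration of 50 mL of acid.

At half-equivalence [HA] = [A⁻], so Henderson-Hasselbalch gives pH = pKa = -log(5.56e-05) = 4.25.

pH = pKa = 4.25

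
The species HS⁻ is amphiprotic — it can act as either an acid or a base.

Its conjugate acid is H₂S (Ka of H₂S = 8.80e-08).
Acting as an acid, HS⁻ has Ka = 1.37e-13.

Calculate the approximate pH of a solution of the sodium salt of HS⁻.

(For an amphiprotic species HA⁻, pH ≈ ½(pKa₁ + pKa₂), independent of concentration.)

pKa₁ = -log(8.80e-08) = 7.06; pKa₂ = -log(1.37e-13) = 12.86. For an amphiprotic species, pH ≈ ½(pKa₁ + pKa₂) = ½(7.06 + 12.86) = 9.96.

pH = 9.96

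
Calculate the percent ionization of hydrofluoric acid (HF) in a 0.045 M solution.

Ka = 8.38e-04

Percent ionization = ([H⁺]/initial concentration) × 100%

Using Ka equilibrium: x² + Ka×x - Ka×C = 0. Solving: [H⁺] = 5.7361e-03. Percent = (5.7361e-03/0.045) × 100

Percent ionization = 12.7%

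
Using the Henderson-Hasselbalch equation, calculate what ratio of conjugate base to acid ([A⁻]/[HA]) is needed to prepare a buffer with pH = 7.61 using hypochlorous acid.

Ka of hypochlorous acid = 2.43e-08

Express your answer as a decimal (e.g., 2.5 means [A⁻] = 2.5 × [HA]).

pKa = -log(2.43e-08) = 7.6144. pH = pKa + log([A⁻]/[HA]), so log([A⁻]/[HA]) = pH − pKa = 7.61 − 7.6144 = -0.0044. [A⁻]/[HA] = 10^(-0.0044) = 0.990

[A⁻]/[HA] = 0.990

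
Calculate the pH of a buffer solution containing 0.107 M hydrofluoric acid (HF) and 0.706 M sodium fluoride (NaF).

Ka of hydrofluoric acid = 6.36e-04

pKa = -log(6.36e-04) = 3.20. pH = pKa + log([A⁻]/[HA]) = 3.20 + log(0.706/0.107)

pH = 4.02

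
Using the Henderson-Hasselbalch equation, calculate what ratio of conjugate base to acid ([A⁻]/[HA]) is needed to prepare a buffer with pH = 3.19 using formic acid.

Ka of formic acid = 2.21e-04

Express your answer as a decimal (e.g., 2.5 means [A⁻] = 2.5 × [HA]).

pKa = -log(2.21e-04) = 3.6556. pH = pKa + log([A⁻]/[HA]), so log([A⁻]/[HA]) = pH − pKa = 3.19 − 3.6556 = -0.4656. [A⁻]/[HA] = 10^(-0.4656) = 0.342

[A⁻]/[HA] = 0.342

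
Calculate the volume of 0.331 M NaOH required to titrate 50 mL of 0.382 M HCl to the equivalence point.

At equivalence: moles acid = moles base. moles HCl = 0.382 × 50/1000 = 0.0191 mol. V_base = moles / 0.331 × 1000 = 57.7 mL.

V_{base} = 57.7 mL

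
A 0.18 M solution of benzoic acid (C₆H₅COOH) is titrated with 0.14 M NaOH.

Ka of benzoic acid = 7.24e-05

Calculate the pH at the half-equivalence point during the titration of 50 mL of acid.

At half-equivalence [HA] = [A⁻], so Henderson-Hasselbalch gives pH = pKa = -log(7.24e-05) = 4.14.

pH = pKa = 4.14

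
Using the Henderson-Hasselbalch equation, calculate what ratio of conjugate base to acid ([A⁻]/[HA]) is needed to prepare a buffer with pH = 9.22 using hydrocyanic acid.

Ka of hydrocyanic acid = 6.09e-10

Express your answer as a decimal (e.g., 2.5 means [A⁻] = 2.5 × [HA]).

pKa = -log(6.09e-10) = 9.2154. pH = pKa + log([A⁻]/[HA]), so log([A⁻]/[HA]) = pH − pKa = 9.22 − 9.2154 = 0.0046. [A⁻]/[HA] = 10^(0.0046) = 1.01

[A⁻]/[HA] = 1.01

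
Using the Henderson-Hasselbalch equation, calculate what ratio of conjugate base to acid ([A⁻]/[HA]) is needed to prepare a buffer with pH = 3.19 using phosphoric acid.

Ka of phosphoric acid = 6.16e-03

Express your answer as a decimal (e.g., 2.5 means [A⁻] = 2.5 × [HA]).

pKa = -log(6.16e-03) = 2.2104. pH = pKa + log([A⁻]/[HA]), so log([A⁻]/[HA]) = pH − pKa = 3.19 − 2.2104 = 0.9796. [A⁻]/[HA] = 10^(0.9796) = 9.54

[A⁻]/[HA] = 9.54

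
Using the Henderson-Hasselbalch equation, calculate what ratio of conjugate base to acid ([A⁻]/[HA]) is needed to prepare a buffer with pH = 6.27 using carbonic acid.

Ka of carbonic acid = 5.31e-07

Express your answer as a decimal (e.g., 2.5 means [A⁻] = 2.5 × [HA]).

pKa = -log(5.31e-07) = 6.2749. pH = pKa + log([A⁻]/[HA]), so log([A⁻]/[HA]) = pH − pKa = 6.27 − 6.2749 = -0.0049. [A⁻]/[HA] = 10^(-0.0049) = 0.989

[A⁻]/[HA] = 0.989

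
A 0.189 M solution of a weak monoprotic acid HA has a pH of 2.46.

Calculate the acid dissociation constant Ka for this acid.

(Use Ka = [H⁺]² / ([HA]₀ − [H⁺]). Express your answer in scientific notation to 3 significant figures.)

[H⁺] = 10^(−pH) = 10^(−2.46) = 3.467e-03 M. For HA ⇌ H⁺ + A⁻, Ka = [H⁺][A⁻]/[HA] = [H⁺]² / ([HA]₀ − [H⁺]) = (3.467e-03)² / (0.189 − 3.467e-03) = 6.48e-05.

K_a = 6.48e-05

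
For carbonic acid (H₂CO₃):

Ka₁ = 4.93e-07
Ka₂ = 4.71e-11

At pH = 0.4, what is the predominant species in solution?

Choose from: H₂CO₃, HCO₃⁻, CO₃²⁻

pKa₁ = 6.31, pKa₂ = 10.33. For a polyprotic acid the predominant species crosses at each pKa: below pKa_n the protonated form dominates, above it the deprotonated form does. At pH = 0.4, the predominant species is H₂CO₃.

H₂CO₃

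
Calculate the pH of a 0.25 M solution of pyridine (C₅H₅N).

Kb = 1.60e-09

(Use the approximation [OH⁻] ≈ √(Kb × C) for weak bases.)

[OH⁻] = √(Kb × C) = √(1.60e-09 × 0.25) = 2.0000e-05. pOH = 4.70, pH = 14 - pOH

pH = 9.30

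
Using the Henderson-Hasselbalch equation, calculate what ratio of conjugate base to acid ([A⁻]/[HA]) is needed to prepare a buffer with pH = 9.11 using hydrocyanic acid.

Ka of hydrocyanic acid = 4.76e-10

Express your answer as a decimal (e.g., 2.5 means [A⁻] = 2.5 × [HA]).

pKa = -log(4.76e-10) = 9.3224. pH = pKa + log([A⁻]/[HA]), so log([A⁻]/[HA]) = pH − pKa = 9.11 − 9.3224 = -0.2124. [A⁻]/[HA] = 10^(-0.2124) = 0.613

[A⁻]/[HA] = 0.613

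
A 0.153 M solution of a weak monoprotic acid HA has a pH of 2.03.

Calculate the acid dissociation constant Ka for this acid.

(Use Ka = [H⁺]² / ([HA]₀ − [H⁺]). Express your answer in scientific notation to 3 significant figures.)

[H⁺] = 10^(−pH) = 10^(−2.03) = 9.333e-03 M. For HA ⇌ H⁺ + A⁻, Ka = [H⁺][A⁻]/[HA] = [H⁺]² / ([HA]₀ − [H⁺]) = (9.333e-03)² / (0.153 − 9.333e-03) = 6.06e-04.

K_a = 6.06e-04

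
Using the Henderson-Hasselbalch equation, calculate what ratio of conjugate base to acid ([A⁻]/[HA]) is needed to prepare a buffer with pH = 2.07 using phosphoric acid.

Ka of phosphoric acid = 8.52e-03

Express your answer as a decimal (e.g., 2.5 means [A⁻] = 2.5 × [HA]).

pKa = -log(8.52e-03) = 2.0696. pH = pKa + log([A⁻]/[HA]), so log([A⁻]/[HA]) = pH − pKa = 2.07 − 2.0696 = 0.0004. [A⁻]/[HA] = 10^(0.0004) = 1.00

[A⁻]/[HA] = 1.00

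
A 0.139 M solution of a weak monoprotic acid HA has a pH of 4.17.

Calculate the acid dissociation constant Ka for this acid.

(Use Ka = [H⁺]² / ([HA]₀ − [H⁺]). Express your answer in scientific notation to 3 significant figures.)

[H⁺] = 10^(−pH) = 10^(−4.17) = 6.761e-05 M. For HA ⇌ H⁺ + A⁻, Ka = [H⁺][A⁻]/[HA] = [H⁺]² / ([HA]₀ − [H⁺]) = (6.761e-05)² / (0.139 − 6.761e-05) = 3.29e-08.

K_a = 3.29e-08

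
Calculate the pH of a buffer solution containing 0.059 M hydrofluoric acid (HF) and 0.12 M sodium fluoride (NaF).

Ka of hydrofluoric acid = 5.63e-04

pKa = -log(5.63e-04) = 3.25. pH = pKa + log([A⁻]/[HA]) = 3.25 + log(0.12/0.059)

pH = 3.56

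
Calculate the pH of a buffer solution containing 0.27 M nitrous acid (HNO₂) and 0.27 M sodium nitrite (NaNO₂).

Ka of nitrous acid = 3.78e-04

pKa = -log(3.78e-04) = 3.42. pH = pKa + log([A⁻]/[HA]) = 3.42 + log(0.27/0.27)

pH = 3.42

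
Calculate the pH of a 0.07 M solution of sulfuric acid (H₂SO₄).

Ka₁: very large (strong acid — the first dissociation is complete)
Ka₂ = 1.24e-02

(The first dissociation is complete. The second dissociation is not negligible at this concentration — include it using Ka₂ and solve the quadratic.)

First dissociation is complete: [H⁺]₀ = [HSO₄⁻]₀ = C = 0.07 M. Second dissociation HSO₄⁻ ⇌ H⁺ + SO₄²⁻: let x = [SO₄²⁻]. Ka₂ = (C + x)·x / (C − x) = 1.24e-02 → x² + (C + Ka₂)·x − Ka₂·C = 0 → x² + 0.08240·x − 8.680e-04 = 0. x = (−0.08240 + √(0.08240² + 4 × 8.680e-04)) / 2 = 9.4502e-03 M. [H⁺] = C + x = 0.07 + 9.4502e-03 = 7.9450e-02 M. pH = -log(7.9450e-02) = 1.10.

pH = 1.10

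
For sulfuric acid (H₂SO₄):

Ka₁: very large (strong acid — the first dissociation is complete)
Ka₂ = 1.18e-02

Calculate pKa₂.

pKa₂ = -log(Ka₂) = -log(1.18e-02) = 1.93.

pK_{a2} = 1.93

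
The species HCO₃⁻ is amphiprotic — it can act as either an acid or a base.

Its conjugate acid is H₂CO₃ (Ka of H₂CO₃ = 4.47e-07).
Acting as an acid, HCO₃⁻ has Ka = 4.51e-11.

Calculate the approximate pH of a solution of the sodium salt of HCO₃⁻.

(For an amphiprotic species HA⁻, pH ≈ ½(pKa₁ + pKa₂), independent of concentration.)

pKa₁ = -log(4.47e-07) = 6.35; pKa₂ = -log(4.51e-11) = 10.35. For an amphiprotic species, pH ≈ ½(pKa₁ + pKa₂) = ½(6.35 + 10.35) = 8.35.

pH = 8.35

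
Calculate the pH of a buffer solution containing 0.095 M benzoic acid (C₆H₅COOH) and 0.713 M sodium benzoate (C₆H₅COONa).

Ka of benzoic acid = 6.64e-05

pKa = -log(6.64e-05) = 4.18. pH = pKa + log([A⁻]/[HA]) = 4.18 + log(0.713/0.095)

pH = 5.05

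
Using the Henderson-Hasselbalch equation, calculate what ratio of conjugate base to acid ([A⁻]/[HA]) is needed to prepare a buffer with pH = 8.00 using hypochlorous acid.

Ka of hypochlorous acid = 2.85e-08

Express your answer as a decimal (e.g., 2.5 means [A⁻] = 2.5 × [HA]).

pKa = -log(2.85e-08) = 7.5452. pH = pKa + log([A⁻]/[HA]), so log([A⁻]/[HA]) = pH − pKa = 8.00 − 7.5452 = 0.4548. [A⁻]/[HA] = 10^(0.4548) = 2.85

[A⁻]/[HA] = 2.85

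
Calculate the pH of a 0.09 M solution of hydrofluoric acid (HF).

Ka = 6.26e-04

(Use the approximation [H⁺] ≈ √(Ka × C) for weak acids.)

[H⁺] = √(Ka × C) = √(6.26e-04 × 0.09) = 7.5060e-03. pH = -log(7.5060e-03)

pH = 2.12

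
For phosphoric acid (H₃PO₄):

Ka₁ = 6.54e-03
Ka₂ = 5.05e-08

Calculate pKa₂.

pKa₂ = -log(Ka₂) = -log(5.05e-08) = 7.30.

pK_{a2} = 7.30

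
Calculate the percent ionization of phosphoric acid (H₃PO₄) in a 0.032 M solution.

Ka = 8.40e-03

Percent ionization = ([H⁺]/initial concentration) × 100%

Using Ka equilibrium: x² + Ka×x - Ka×C = 0. Solving: [H⁺] = 1.2725e-02. Percent = (1.2725e-02/0.032) × 100

Percent ionization = 39.8%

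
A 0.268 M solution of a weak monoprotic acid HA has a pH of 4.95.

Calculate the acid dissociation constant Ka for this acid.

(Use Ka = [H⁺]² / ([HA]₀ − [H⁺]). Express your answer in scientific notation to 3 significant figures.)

[H⁺] = 10^(−pH) = 10^(−4.95) = 1.122e-05 M. For HA ⇌ H⁺ + A⁻, Ka = [H⁺][A⁻]/[HA] = [H⁺]² / ([HA]₀ − [H⁺]) = (1.122e-05)² / (0.268 − 1.122e-05) = 4.70e-10.

K_a = 4.70e-10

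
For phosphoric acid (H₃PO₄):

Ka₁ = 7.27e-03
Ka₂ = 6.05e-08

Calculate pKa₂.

pKa₂ = -log(Ka₂) = -log(6.05e-08) = 7.22.

pK_{a2} = 7.22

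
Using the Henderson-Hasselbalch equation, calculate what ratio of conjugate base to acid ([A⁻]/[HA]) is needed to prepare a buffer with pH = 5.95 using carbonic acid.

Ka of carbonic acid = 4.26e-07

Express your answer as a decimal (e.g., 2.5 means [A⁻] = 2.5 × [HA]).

pKa = -log(4.26e-07) = 6.3706. pH = pKa + log([A⁻]/[HA]), so log([A⁻]/[HA]) = pH − pKa = 5.95 − 6.3706 = -0.4206. [A⁻]/[HA] = 10^(-0.4206) = 0.380

[A⁻]/[HA] = 0.380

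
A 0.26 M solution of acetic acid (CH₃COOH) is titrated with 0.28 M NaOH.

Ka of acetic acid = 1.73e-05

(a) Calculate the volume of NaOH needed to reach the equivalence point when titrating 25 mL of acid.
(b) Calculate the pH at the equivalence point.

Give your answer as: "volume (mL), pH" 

moles acid = 0.26 × 25/1000 = 0.0065 mol; V_base = moles/0.28 × 1000 = 23.2 mL. At equivalence only the conjugate base is present: [A⁻] = 0.0065/0.048 = 1.3481e-01 M. Kb = Kw/Ka = 5.78e-10; [OH⁻] = √(Kb × [A⁻]) = 8.8277e-06; pOH = 5.05; pH = 14 - pOH = 8.95.

V = 23.2 mL, pH = 8.95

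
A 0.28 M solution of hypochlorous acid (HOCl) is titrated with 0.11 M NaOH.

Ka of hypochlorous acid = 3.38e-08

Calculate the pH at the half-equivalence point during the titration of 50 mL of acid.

At half-equivalence [HA] = [A⁻], so Henderson-Hasselbalch gives pH = pKa = -log(3.38e-08) = 7.47.

pH = pKa = 7.47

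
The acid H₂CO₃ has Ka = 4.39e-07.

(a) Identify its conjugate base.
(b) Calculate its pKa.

(a) The conjugate base is formed by removing one H⁺ from H₂CO₃, giving HCO₃⁻. (b) pKa = -log(Ka) = -log(4.39e-07) = 6.36.

Conjugate base: HCO₃⁻; pK_a = 6.36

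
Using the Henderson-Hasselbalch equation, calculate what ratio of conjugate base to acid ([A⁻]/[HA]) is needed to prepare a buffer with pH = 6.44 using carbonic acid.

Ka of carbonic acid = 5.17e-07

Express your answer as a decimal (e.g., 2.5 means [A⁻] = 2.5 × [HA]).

pKa = -log(5.17e-07) = 6.2865. pH = pKa + log([A⁻]/[HA]), so log([A⁻]/[HA]) = pH − pKa = 6.44 − 6.2865 = 0.1535. [A⁻]/[HA] = 10^(0.1535) = 1.42

[A⁻]/[HA] = 1.42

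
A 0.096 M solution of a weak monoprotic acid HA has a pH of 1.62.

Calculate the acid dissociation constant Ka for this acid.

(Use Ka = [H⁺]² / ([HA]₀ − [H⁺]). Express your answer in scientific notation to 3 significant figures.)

[H⁺] = 10^(−pH) = 10^(−1.62) = 2.399e-02 M. For HA ⇌ H⁺ + A⁻, Ka = [H⁺][A⁻]/[HA] = [H⁺]² / ([HA]₀ − [H⁺]) = (2.399e-02)² / (0.096 − 2.399e-02) = 7.99e-03.

K_a = 7.99e-03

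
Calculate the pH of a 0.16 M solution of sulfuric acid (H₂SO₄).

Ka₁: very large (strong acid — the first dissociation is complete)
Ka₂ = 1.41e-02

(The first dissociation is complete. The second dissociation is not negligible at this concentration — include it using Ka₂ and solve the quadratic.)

First dissociation is complete: [H⁺]₀ = [HSO₄⁻]₀ = C = 0.16 M. Second dissociation HSO₄⁻ ⇌ H⁺ + SO₄²⁻: let x = [SO₄²⁻]. Ka₂ = (C + x)·x / (C − x) = 1.41e-02 → x² + (C + Ka₂)·x − Ka₂·C = 0 → x² + 0.17410·x − 2.256e-03 = 0. x = (−0.17410 + √(0.17410² + 4 × 2.256e-03)) / 2 = 1.2115e-02 M. [H⁺] = C + x = 0.16 + 1.2115e-02 = 1.7212e-01 M. pH = -log(1.7212e-01) = 0.76.

pH = 0.76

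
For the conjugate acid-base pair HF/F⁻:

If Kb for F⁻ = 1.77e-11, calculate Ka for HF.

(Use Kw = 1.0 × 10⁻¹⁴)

For a conjugate pair Ka × Kb = Kw, so Ka = Kw/Kb = 1.0 × 10⁻¹⁴ / 1.77e-11 = 5.65e-04.

K_a = 5.65e-04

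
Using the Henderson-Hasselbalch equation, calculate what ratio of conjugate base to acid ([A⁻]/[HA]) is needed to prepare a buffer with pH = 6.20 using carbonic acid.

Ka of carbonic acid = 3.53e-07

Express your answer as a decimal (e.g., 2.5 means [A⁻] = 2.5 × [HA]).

pKa = -log(3.53e-07) = 6.4522. pH = pKa + log([A⁻]/[HA]), so log([A⁻]/[HA]) = pH − pKa = 6.20 − 6.4522 = -0.2522. [A⁻]/[HA] = 10^(-0.2522) = 0.559

[A⁻]/[HA] = 0.559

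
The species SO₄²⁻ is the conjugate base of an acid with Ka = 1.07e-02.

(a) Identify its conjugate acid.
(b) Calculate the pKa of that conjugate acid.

(a) The conjugate acid is formed by adding one H⁺ to SO₄²⁻, giving HSO₄⁻. (b) pKa = -log(Ka) = -log(1.07e-02) = 1.97.

Conjugate acid: HSO₄⁻; pK_a = 1.97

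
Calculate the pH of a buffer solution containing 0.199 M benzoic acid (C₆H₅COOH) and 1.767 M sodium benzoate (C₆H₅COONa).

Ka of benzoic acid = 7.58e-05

pKa = -log(7.58e-05) = 4.12. pH = pKa + log([A⁻]/[HA]) = 4.12 + log(1.767/0.199)

pH = 5.07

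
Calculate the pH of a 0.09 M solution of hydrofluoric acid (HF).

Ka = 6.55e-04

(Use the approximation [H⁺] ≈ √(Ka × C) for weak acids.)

[H⁺] = √(Ka × C) = √(6.55e-04 × 0.09) = 7.6779e-03. pH = -log(7.6779e-03)

pH = 2.11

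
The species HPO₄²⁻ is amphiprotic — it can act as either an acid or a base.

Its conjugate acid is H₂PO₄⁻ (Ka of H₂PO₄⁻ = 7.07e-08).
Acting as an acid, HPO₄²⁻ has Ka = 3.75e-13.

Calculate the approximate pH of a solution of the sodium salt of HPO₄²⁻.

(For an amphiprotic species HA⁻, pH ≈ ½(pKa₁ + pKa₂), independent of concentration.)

pKa₁ = -log(7.07e-08) = 7.15; pKa₂ = -log(3.75e-13) = 12.43. For an amphiprotic species, pH ≈ ½(pKa₁ + pKa₂) = ½(7.15 + 12.43) = 9.79.

pH = 9.79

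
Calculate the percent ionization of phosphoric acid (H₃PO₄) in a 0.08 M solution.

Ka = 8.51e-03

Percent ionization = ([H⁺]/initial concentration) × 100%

Using Ka equilibrium: x² + Ka×x - Ka×C = 0. Solving: [H⁺] = 2.2182e-02. Percent = (2.2182e-02/0.08) × 100

Percent ionization = 27.7%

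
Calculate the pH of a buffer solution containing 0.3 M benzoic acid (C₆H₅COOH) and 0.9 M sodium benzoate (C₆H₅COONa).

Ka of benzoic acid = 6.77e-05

pKa = -log(6.77e-05) = 4.17. pH = pKa + log([A⁻]/[HA]) = 4.17 + log(0.9/0.3)

pH = 4.65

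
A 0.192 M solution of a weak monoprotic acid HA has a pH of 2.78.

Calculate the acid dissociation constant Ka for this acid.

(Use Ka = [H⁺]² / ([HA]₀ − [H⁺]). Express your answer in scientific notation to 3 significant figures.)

[H⁺] = 10^(−pH) = 10^(−2.78) = 1.660e-03 M. For HA ⇌ H⁺ + A⁻, Ka = [H⁺][A⁻]/[HA] = [H⁺]² / ([HA]₀ − [H⁺]) = (1.660e-03)² / (0.192 − 1.660e-03) = 1.45e-05.

K_a = 1.45e-05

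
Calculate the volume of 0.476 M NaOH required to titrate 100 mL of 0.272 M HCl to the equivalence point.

At equivalence: moles acid = moles base. moles HCl = 0.272 × 100/1000 = 0.0272 mol. V_base = moles / 0.476 × 1000 = 57.1 mL.

V_{base} = 57.1 mL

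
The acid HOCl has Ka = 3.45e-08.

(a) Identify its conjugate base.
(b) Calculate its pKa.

(a) The conjugate base is formed by removing one H⁺ from HOCl, giving OCl⁻. (b) pKa = -log(Ka) = -log(3.45e-08) = 7.46.

Conjugate base: OCl⁻; pK_a = 7.46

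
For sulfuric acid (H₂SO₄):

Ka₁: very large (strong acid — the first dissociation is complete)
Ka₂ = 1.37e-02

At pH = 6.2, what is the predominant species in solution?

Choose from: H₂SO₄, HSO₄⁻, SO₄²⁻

The first dissociation is complete, so H₂SO₄ itself is never the predominant species in water; pKa₂ = -log(1.37e-02) = 1.86. For a polyprotic acid the predominant species crosses at each pKa: below pKa_n the protonated form dominates, above it the deprotonated form does. At pH = 6.2, the predominant species is SO₄²⁻.

SO₄²⁻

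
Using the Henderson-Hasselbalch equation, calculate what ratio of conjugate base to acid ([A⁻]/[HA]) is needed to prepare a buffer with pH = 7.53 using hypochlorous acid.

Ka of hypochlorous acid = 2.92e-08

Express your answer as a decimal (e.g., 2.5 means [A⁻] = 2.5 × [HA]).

pKa = -log(2.92e-08) = 7.5346. pH = pKa + log([A⁻]/[HA]), so log([A⁻]/[HA]) = pH − pKa = 7.53 − 7.5346 = -0.0046. [A⁻]/[HA] = 10^(-0.0046) = 0.989

[A⁻]/[HA] = 0.989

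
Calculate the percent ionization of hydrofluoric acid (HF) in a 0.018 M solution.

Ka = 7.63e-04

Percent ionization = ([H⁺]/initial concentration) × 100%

Using Ka equilibrium: x² + Ka×x - Ka×C = 0. Solving: [H⁺] = 3.3440e-03. Percent = (3.3440e-03/0.018) × 100

Percent ionization = 18.6%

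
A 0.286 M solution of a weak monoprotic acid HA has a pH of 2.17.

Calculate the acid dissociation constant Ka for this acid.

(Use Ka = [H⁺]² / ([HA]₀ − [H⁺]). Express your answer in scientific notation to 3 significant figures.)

[H⁺] = 10^(−pH) = 10^(−2.17) = 6.761e-03 M. For HA ⇌ H⁺ + A⁻, Ka = [H⁺][A⁻]/[HA] = [H⁺]² / ([HA]₀ − [H⁺]) = (6.761e-03)² / (0.286 − 6.761e-03) = 1.64e-04.

K_a = 1.64e-04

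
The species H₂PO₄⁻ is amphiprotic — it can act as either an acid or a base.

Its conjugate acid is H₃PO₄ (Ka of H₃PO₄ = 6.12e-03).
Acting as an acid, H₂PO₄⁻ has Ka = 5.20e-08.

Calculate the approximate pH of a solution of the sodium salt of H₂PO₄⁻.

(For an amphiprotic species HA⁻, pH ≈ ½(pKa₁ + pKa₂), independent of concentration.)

pKa₁ = -log(6.12e-03) = 2.21; pKa₂ = -log(5.20e-08) = 7.28. For an amphiprotic species, pH ≈ ½(pKa₁ + pKa₂) = ½(2.21 + 7.28) = 4.75.

pH = 4.75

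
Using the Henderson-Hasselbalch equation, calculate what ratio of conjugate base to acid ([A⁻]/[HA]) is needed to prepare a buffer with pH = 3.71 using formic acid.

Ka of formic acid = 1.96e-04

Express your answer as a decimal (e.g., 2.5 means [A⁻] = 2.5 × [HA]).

pKa = -log(1.96e-04) = 3.7077. pH = pKa + log([A⁻]/[HA]), so log([A⁻]/[HA]) = pH − pKa = 3.71 − 3.7077 = 0.0023. [A⁻]/[HA] = 10^(0.0023) = 1.01

[A⁻]/[HA] = 1.01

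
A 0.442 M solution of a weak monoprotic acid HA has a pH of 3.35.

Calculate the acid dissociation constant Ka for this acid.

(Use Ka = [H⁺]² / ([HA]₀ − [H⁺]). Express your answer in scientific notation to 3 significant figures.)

[H⁺] = 10^(−pH) = 10^(−3.35) = 4.467e-04 M. For HA ⇌ H⁺ + A⁻, Ka = [H⁺][A⁻]/[HA] = [H⁺]² / ([HA]₀ − [H⁺]) = (4.467e-04)² / (0.442 − 4.467e-04) = 4.52e-07.

K_a = 4.52e-07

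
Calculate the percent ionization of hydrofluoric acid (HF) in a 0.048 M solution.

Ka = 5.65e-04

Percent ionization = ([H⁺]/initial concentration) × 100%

Using Ka equilibrium: x² + Ka×x - Ka×C = 0. Solving: [H⁺] = 4.9328e-03. Percent = (4.9328e-03/0.048) × 100

Percent ionization = 10.3%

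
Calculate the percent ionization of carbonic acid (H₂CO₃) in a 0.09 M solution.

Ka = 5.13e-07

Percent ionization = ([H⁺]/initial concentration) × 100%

Using Ka equilibrium: x² + Ka×x - Ka×C = 0. Solving: [H⁺] = 2.1462e-04. Percent = (2.1462e-04/0.09) × 100

Percent ionization = 0.238%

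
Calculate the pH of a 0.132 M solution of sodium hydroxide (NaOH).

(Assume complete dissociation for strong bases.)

[OH⁻] = 0.132 M for strong base. pOH = -log[OH⁻] = 0.88, pH = 14 - pOH

pH = 13.12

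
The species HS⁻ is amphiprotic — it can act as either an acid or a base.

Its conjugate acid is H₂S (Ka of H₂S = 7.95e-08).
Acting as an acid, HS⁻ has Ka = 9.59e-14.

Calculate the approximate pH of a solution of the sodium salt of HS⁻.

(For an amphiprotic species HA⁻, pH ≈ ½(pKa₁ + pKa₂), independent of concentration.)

pKa₁ = -log(7.95e-08) = 7.10; pKa₂ = -log(9.59e-14) = 13.02. For an amphiprotic species, pH ≈ ½(pKa₁ + pKa₂) = ½(7.10 + 13.02) = 10.06.

pH = 10.06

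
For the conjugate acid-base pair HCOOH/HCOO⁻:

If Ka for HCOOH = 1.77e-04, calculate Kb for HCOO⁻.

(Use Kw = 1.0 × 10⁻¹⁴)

For a conjugate pair Ka × Kb = Kw, so Kb = Kw/Ka = 1.0 × 10⁻¹⁴ / 1.77e-04 = 5.65e-11.

K_b = 5.65e-11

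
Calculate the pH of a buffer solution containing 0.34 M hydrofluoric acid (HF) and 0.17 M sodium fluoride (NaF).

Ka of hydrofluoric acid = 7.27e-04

pKa = -log(7.27e-04) = 3.14. pH = pKa + log([A⁻]/[HA]) = 3.14 + log(0.17/0.34)

pH = 2.84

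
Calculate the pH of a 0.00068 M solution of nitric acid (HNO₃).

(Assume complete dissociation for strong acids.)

[H⁺] = 0.00068 M for strong acid. pH = -log[H⁺] = -log(0.00068)

pH = 3.17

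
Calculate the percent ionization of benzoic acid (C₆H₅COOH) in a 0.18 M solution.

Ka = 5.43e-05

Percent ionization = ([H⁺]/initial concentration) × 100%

Using Ka equilibrium: x² + Ka×x - Ka×C = 0. Solving: [H⁺] = 3.0993e-03. Percent = (3.0993e-03/0.18) × 100

Percent ionization = 1.72%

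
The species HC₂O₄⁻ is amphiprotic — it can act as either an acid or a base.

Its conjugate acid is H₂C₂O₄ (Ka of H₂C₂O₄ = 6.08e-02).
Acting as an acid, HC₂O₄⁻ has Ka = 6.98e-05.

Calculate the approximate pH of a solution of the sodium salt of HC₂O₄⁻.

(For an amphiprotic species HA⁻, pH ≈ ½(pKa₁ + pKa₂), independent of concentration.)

pKa₁ = -log(6.08e-02) = 1.22; pKa₂ = -log(6.98e-05) = 4.16. For an amphiprotic species, pH ≈ ½(pKa₁ + pKa₂) = ½(1.22 + 4.16) = 2.69.

pH = 2.69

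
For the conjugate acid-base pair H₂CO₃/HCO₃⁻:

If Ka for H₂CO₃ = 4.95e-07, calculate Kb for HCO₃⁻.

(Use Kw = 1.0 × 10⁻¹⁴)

For a conjugate pair Ka × Kb = Kw, so Kb = Kw/Ka = 1.0 × 10⁻¹⁴ / 4.95e-07 = 2.02e-08.

K_b = 2.02e-08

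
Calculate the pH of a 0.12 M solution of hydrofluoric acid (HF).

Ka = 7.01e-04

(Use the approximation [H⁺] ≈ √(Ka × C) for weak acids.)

[H⁺] = √(Ka × C) = √(7.01e-04 × 0.12) = 9.1717e-03. pH = -log(9.1717e-03)

pH = 2.04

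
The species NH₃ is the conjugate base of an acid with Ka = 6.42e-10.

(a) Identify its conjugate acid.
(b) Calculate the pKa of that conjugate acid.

(a) The conjugate acid is formed by adding one H⁺ to NH₃, giving NH₄⁺. (b) pKa = -log(Ka) = -log(6.42e-10) = 9.19.

Conjugate acid: NH₄⁺; pK_a = 9.19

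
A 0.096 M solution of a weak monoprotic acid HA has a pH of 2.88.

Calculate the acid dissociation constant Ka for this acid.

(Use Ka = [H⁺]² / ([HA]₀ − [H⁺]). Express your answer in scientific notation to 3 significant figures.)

[H⁺] = 10^(−pH) = 10^(−2.88) = 1.318e-03 M. For HA ⇌ H⁺ + A⁻, Ka = [H⁺][A⁻]/[HA] = [H⁺]² / ([HA]₀ − [H⁺]) = (1.318e-03)² / (0.096 − 1.318e-03) = 1.84e-05.

K_a = 1.84e-05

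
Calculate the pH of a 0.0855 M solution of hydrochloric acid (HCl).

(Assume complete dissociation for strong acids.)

[H⁺] = 0.0855 M for strong acid. pH = -log[H⁺] = -log(0.0855)

pH = 1.07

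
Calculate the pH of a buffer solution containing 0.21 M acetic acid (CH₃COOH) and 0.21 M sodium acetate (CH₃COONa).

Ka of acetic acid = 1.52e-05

pKa = -log(1.52e-05) = 4.82. pH = pKa + log([A⁻]/[HA]) = 4.82 + log(0.21/0.21)

pH = 4.82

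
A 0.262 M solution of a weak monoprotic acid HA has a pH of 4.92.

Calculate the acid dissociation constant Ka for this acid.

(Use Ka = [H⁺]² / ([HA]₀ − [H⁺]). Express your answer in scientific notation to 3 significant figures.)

[H⁺] = 10^(−pH) = 10^(−4.92) = 1.202e-05 M. For HA ⇌ H⁺ + A⁻, Ka = [H⁺][A⁻]/[HA] = [H⁺]² / ([HA]₀ − [H⁺]) = (1.202e-05)² / (0.262 − 1.202e-05) = 5.52e-10.

K_a = 5.52e-10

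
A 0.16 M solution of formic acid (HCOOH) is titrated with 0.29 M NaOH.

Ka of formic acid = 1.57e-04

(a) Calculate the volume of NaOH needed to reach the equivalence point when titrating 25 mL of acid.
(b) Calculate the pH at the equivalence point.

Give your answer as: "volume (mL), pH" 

moles acid = 0.16 × 25/1000 = 0.004 mol; V_base = moles/0.29 × 1000 = 13.8 mL. At equivalence only the conjugate base is present: [A⁻] = 0.004/0.039 = 1.0311e-01 M. Kb = Kw/Ka = 6.37e-11; [OH⁻] = √(Kb × [A⁻]) = 2.5627e-06; pOH = 5.59; pH = 14 - pOH = 8.41.

V = 13.8 mL, pH = 8.41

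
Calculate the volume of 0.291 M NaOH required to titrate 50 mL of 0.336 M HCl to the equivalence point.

At equivalence: moles acid = moles base. moles HCl = 0.336 × 50/1000 = 0.0168 mol. V_base = moles / 0.291 × 1000 = 57.7 mL.

V_{base} = 57.7 mL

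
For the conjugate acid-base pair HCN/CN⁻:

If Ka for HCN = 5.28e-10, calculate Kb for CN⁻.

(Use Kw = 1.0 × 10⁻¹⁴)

For a conjugate pair Ka × Kb = Kw, so Kb = Kw/Ka = 1.0 × 10⁻¹⁴ / 5.28e-10 = 1.89e-05.

K_b = 1.89e-05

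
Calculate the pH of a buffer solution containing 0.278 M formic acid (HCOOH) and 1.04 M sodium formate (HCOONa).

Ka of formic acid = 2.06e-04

pKa = -log(2.06e-04) = 3.69. pH = pKa + log([A⁻]/[HA]) = 3.69 + log(1.04/0.278)

pH = 4.26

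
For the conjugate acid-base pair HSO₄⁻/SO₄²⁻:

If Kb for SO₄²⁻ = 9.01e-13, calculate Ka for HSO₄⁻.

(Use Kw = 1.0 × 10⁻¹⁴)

For a conjugate pair Ka × Kb = Kw, so Ka = Kw/Kb = 1.0 × 10⁻¹⁴ / 9.01e-13 = 1.11e-02.

K_a = 1.11e-02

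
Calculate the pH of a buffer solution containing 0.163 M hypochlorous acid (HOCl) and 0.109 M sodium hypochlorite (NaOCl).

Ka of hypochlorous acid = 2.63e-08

pKa = -log(2.63e-08) = 7.58. pH = pKa + log([A⁻]/[HA]) = 7.58 + log(0.109/0.163)

pH = 7.41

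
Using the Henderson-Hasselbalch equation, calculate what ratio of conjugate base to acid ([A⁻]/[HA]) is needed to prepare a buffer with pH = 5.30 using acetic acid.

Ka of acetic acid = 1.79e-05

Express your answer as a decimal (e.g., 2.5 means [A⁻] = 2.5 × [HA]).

pKa = -log(1.79e-05) = 4.7471. pH = pKa + log([A⁻]/[HA]), so log([A⁻]/[HA]) = pH − pKa = 5.30 − 4.7471 = 0.5529. [A⁻]/[HA] = 10^(0.5529) = 3.57

[A⁻]/[HA] = 3.57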